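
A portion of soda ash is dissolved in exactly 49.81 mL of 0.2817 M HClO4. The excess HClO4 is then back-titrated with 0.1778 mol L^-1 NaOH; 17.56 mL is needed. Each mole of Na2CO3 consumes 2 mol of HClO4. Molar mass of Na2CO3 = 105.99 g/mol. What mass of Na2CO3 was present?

0.578 g

Total n(HClO4) added = 0.2817 x 0.04981 = 0.01403 mol.
n(NaOH) used = 0.1778 x 0.01756 = 0.003122 mol, which equals the excess n(HClO4).
So n(HClO4) consumed by the sample = 0.01403 - 0.003122 = 0.01091 mol.
n(Na2CO3) = 0.01091 / 2 = 0.005455 mol.
mass = 0.005455 mol x 105.99 g/mol = 0.578 g.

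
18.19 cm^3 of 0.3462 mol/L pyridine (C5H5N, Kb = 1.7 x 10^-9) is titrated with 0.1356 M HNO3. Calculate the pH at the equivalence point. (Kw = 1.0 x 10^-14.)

n(C5H5N) = 0.3462 x 0.01819 = 0.006297 mol; V(HNO3) at equivalence = 0.006297/0.1356 = 0.04644 L.
At equivalence the base is fully converted to C5H5NH+; total volume = 0.06463 L, so [C5H5NH+] = 0.006297/0.06463 = 0.09744 M.
Ka(C5H5NH+) = Kw/Kb = 1.0e-14 / 1.7 x 10^-9 = 5.88e-6.
[H^+] = sqrt(Ka x [C5H5NH+]) = sqrt(5.88e-6 x 0.09744) = 0.000757 M.
pH = -log(0.000757) = 3.12.

3.12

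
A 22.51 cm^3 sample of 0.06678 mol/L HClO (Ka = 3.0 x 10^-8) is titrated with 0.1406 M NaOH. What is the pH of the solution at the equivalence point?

10.09

n(HClO) = 0.06678 x 0.02251 = 0.001503 mol; V(NaOH) at equivalence = 0.001503/0.1406 = 0.01069 L.
At equivalence all the acid is converted to ClO-; total volume = 0.02251 + 0.01069 = 0.03320 L, so [ClO-] = 0.001503/0.03320 = 0.04528 M.
Kb = Kw/Ka = 1.0e-14 / 3.0 x 10^-8 = 3.33e-7.
[OH^-] = sqrt(Kb x [ClO-]) = sqrt(3.33e-7 x 0.04528) = 0.000123 M.
pOH = 3.91, so pH = 14.00 - 3.91 = 10.09.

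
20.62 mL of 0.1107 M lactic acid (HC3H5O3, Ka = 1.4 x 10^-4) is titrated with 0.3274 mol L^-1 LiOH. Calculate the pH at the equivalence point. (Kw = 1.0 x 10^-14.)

8.39

n(HC3H5O3) = 0.1107 x 0.02062 = 0.002283 mol; V(LiOH) at equivalence = 0.002283/0.3274 = 0.006972 L.
At equivalence all the acid is converted to C3H5O3-; total volume = 0.02062 + 0.006972 = 0.02759 L, so [C3H5O3-] = 0.002283/0.02759 = 0.08273 M.
Kb = Kw/Ka = 1.0e-14 / 1.4 x 10^-4 = 7.14e-11.
[OH^-] = sqrt(Kb x [C3H5O3-]) = sqrt(7.14e-11 x 0.08273) = 2.43e-6 M.
pOH = 5.61, so pH = 14.00 - 5.61 = 8.39.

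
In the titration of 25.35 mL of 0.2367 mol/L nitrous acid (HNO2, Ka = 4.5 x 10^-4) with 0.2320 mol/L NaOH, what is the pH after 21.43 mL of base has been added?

4.03

Initial n(HNO2) = 0.2367 x 0.02535 = 0.006000 mol.
n(NaOH) added = 0.2320 x 0.02143 = 0.004972 mol, converting that many moles of HNO2 to NO2-.
Remaining n(HNO2) = 0.001029 mol; n(NO2-) = 0.004972 mol.
By Henderson-Hasselbalch, pH = pKa + log([A^-]/[HA]) = 3.35 + log(0.004972/0.001029) = 3.35 + (+0.68) = 4.03.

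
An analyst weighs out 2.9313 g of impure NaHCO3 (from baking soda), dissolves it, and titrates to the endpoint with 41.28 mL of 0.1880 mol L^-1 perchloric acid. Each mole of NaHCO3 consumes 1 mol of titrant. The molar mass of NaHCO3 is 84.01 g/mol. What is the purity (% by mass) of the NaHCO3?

n(HClO4) = 0.1880 x 0.04128 = 0.007761 mol.
n(NaHCO3) = 0.007761 / 1 = 0.007761 mol.
mass of NaHCO3 = 0.007761 x 84.01 = 0.6520 g.
% purity = 0.6520 / 2.9313 x 100 = 22.2%.

22.2%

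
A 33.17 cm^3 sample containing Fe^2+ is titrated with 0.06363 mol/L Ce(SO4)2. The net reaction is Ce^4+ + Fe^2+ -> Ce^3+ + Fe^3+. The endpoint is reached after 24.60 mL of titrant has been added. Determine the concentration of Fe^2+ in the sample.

n(Ce(SO4)2) = 0.06363 x 0.02460 = 0.001565 mol.
From the balanced equation, 1 mol Ce(SO4)2 reacts with 1 mol Fe^2+, so n(Fe^2+) = 0.001565 x 1/1 = 0.001565 mol.
[Fe^2+] = 0.001565 / 0.03317 L = 0.0472 M.

0.0472 M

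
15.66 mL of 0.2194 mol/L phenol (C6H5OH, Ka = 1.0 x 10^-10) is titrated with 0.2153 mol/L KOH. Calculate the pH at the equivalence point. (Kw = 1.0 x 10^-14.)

n(C6H5OH) = 0.2194 x 0.01566 = 0.003436 mol; V(KOH) at equivalence = 0.003436/0.2153 = 0.01596 L.
At equivalence all the acid is converted to C6H5O-; total volume = 0.01566 + 0.01596 = 0.03162 L, so [C6H5O-] = 0.003436/0.03162 = 0.1087 M.
Kb = Kw/Ka = 1.0e-14 / 1.0 x 10^-10 = 0.000100.
[OH^-] = sqrt(Kb x [C6H5O-]) = sqrt(0.000100 x 0.1087) = 0.00330 M.
pOH = 2.48, so pH = 14.00 - 2.48 = 11.52.

11.52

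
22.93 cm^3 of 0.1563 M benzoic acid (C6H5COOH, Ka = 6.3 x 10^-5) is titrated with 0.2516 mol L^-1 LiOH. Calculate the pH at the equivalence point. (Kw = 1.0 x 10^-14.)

8.59

n(C6H5COOH) = 0.1563 x 0.02293 = 0.003584 mol; V(LiOH) at equivalence = 0.003584/0.2516 = 0.01424 L.
At equivalence all the acid is converted to C6H5COO-; total volume = 0.02293 + 0.01424 = 0.03717 L, so [C6H5COO-] = 0.003584/0.03717 = 0.09641 M.
Kb = Kw/Ka = 1.0e-14 / 6.3 x 10^-5 = 1.59e-10.
[OH^-] = sqrt(Kb x [C6H5COO-]) = sqrt(1.59e-10 x 0.09641) = 3.91e-6 M.
pOH = 5.41, so pH = 14.00 - 5.41 = 8.59.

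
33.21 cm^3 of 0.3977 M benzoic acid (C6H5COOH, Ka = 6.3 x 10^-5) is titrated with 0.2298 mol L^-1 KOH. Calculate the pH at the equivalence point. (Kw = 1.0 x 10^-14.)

8.68

n(C6H5COOH) = 0.3977 x 0.03321 = 0.01321 mol; V(KOH) at equivalence = 0.01321/0.2298 = 0.05747 L.
At equivalence all the acid is converted to C6H5COO-; total volume = 0.03321 + 0.05747 = 0.09068 L, so [C6H5COO-] = 0.01321/0.09068 = 0.1456 M.
Kb = Kw/Ka = 1.0e-14 / 6.3 x 10^-5 = 1.59e-10.
[OH^-] = sqrt(Kb x [C6H5COO-]) = sqrt(1.59e-10 x 0.1456) = 4.81e-6 M.
pOH = 5.32, so pH = 14.00 - 5.32 = 8.68.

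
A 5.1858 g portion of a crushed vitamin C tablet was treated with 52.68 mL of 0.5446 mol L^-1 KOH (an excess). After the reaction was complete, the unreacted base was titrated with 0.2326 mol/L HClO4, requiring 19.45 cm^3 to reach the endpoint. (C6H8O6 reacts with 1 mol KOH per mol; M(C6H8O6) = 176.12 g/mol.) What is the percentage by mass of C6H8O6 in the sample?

Total n(KOH) added = 0.5446 x 0.05268 = 0.02869 mol.
n(HClO4) used = 0.2326 x 0.01945 = 0.004524 mol, which equals the excess n(KOH).
So n(KOH) consumed by the sample = 0.02869 - 0.004524 = 0.02417 mol.
n(C6H8O6) = 0.02417 / 1 = 0.02417 mol.
mass C6H8O6 = 0.02417 x 176.12 = 4.256 g, so %C6H8O6 = 4.256/5.1858 x 100 = 82.1%.

82.1%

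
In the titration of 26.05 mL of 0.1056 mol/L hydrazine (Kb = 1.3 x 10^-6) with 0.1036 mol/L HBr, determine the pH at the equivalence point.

n(N2H4) = 0.1056 x 0.02605 = 0.002751 mol; V(HBr) at equivalence = 0.002751/0.1036 = 0.02655 L.
At equivalence the base is fully converted to N2H5+; total volume = 0.05260 L, so [N2H5+] = 0.002751/0.05260 = 0.05230 M.
Ka(N2H5+) = Kw/Kb = 1.0e-14 / 1.3 x 10^-6 = 7.69e-9.
[H^+] = sqrt(Ka x [N2H5+]) = sqrt(7.69e-9 x 0.05230) = 2.01e-5 M.
pH = -log(2.01e-5) = 4.70.

4.70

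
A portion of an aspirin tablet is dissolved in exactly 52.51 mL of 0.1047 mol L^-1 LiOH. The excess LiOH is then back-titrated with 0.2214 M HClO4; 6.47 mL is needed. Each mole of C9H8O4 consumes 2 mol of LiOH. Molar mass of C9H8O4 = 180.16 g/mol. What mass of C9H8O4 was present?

Total n(LiOH) added = 0.1047 x 0.05251 = 0.005498 mol.
n(HClO4) used = 0.2214 x 0.006470 = 0.001432 mol, which equals the excess n(LiOH).
So n(LiOH) consumed by the sample = 0.005498 - 0.001432 = 0.004065 mol.
n(C9H8O4) = 0.004065 / 2 = 0.002033 mol.
mass = 0.002033 mol x 180.16 g/mol = 0.366 g.

0.366 g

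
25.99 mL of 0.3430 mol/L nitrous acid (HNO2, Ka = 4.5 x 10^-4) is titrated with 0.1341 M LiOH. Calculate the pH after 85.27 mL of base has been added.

12.36

n(acid) = 0.3430 x 0.02599 = 0.008915 mol; n(LiOH) added = 0.1341 x 0.08527 = 0.01143 mol.
Base is in excess by 0.01143 - 0.008915 = 0.002520 mol in a total volume of 0.1113 L.
[OH^-] = 0.002520/0.1113 = 0.02265 M, so pOH = 1.64 and pH = 14.00 - 1.64 = 12.36.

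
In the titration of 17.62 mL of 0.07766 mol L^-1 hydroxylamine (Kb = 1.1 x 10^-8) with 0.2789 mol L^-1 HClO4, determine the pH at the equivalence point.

3.63

n(NH2OH) = 0.07766 x 0.01762 = 0.001368 mol; V(HClO4) at equivalence = 0.001368/0.2789 = 0.004906 L.
At equivalence the base is fully converted to NH3OH+; total volume = 0.02253 L, so [NH3OH+] = 0.001368/0.02253 = 0.06075 M.
Ka(NH3OH+) = Kw/Kb = 1.0e-14 / 1.1 x 10^-8 = 9.09e-7.
[H^+] = sqrt(Ka x [NH3OH+]) = sqrt(9.09e-7 x 0.06075) = 0.000235 M.
pH = -log(0.000235) = 3.63.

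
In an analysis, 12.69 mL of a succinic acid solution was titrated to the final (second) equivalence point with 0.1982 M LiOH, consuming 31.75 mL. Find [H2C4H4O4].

0.248 M

n(LiOH) = 0.1982 x 0.03175 = 0.006293 mol.
At the final (second) equivalence point, 2 mol OH^- react per mol H2C4H4O4, so n(H2C4H4O4) = 0.006293 / 2 = 0.003146 mol.
[H2C4H4O4] = 0.003146 / 0.01269 L = 0.248 M.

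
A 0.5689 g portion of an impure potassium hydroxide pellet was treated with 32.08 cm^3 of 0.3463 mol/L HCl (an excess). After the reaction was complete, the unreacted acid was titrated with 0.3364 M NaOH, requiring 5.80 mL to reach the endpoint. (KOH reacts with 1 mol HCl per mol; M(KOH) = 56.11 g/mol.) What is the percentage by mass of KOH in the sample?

Total n(HCl) added = 0.3463 x 0.03208 = 0.01111 mol.
n(NaOH) used = 0.3364 x 0.005800 = 0.001951 mol, which equals the excess n(HCl).
So n(HCl) consumed by the sample = 0.01111 - 0.001951 = 0.009158 mol.
n(KOH) = 0.009158 / 1 = 0.009158 mol.
mass KOH = 0.009158 x 56.11 = 0.5139 g, so %KOH = 0.5139/0.5689 x 100 = 90.3%.

90.3%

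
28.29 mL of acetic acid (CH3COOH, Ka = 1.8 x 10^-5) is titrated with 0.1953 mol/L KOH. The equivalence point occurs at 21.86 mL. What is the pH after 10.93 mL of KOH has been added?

10.93 mL is exactly half the equivalence volume (21.86/2), i.e. the half-equivalence point.
There, n(HA) = n(A^-), so pH = pKa = -log(1.8 x 10^-5) = 4.74.

4.74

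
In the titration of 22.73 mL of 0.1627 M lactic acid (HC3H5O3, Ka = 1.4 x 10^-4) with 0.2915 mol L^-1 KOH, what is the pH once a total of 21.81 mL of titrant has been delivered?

n(acid) = 0.1627 x 0.02273 = 0.003698 mol; n(KOH) added = 0.2915 x 0.02181 = 0.006358 mol.
Base is in excess by 0.006358 - 0.003698 = 0.002659 mol in a total volume of 0.04454 L.
[OH^-] = 0.002659/0.04454 = 0.05971 M, so pOH = 1.22 and pH = 14.00 - 1.22 = 12.78.

12.78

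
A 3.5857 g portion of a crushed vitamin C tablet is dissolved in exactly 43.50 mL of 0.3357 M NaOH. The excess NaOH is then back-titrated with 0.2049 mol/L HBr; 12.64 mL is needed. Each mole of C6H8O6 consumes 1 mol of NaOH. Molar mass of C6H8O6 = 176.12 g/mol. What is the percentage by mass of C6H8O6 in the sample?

Total n(NaOH) added = 0.3357 x 0.04350 = 0.01460 mol.
n(HBr) used = 0.2049 x 0.01264 = 0.002590 mol, which equals the excess n(NaOH).
So n(NaOH) consumed by the sample = 0.01460 - 0.002590 = 0.01201 mol.
n(C6H8O6) = 0.01201 / 1 = 0.01201 mol.
mass C6H8O6 = 0.01201 x 176.12 = 2.116 g, so %C6H8O6 = 2.116/3.5857 x 100 = 59.0%.

59.0%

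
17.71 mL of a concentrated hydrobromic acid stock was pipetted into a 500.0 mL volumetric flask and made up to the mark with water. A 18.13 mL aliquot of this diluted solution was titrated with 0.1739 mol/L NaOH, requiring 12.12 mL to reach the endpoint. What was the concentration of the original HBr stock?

3.28 M

n(NaOH) = 0.1739 x 0.01212 = 0.002108 mol.
n(HBr) in the aliquot = 0.002108 mol.
[diluted HBr] = 0.002108 / 0.01813 = 0.1163 M.
Dilution factor = 500.0/17.71 = 28.23, so [stock] = 0.1163 x 28.23 = 3.28 M.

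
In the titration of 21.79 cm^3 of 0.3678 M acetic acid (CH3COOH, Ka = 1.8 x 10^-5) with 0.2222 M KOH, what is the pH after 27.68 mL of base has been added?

5.26

Initial n(CH3COOH) = 0.3678 x 0.02179 = 0.008014 mol.
n(KOH) added = 0.2222 x 0.02768 = 0.006150 mol, converting that many moles of CH3COOH to CH3COO-.
Remaining n(CH3COOH) = 0.001864 mol; n(CH3COO-) = 0.006150 mol.
By Henderson-Hasselbalch, pH = pKa + log([A^-]/[HA]) = 4.74 + log(0.006150/0.001864) = 4.74 + (+0.52) = 5.26.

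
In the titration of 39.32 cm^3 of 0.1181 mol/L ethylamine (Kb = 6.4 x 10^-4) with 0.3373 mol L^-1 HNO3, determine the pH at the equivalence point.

5.93

n(C2H5NH2) = 0.1181 x 0.03932 = 0.004644 mol; V(HNO3) at equivalence = 0.004644/0.3373 = 0.01377 L.
At equivalence the base is fully converted to C2H5NH3+; total volume = 0.05309 L, so [C2H5NH3+] = 0.004644/0.05309 = 0.08747 M.
Ka(C2H5NH3+) = Kw/Kb = 1.0e-14 / 6.4 x 10^-4 = 1.56e-11.
[H^+] = sqrt(Ka x [C2H5NH3+]) = sqrt(1.56e-11 x 0.08747) = 1.17e-6 M.
pH = -log(1.17e-6) = 5.93.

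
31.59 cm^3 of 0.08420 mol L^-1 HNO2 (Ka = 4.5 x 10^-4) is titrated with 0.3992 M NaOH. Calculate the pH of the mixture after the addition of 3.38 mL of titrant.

3.36

Initial n(HNO2) = 0.08420 x 0.03159 = 0.002660 mol.
n(NaOH) added = 0.3992 x 0.003380 = 0.001349 mol, converting that many moles of HNO2 to NO2-.
Remaining n(HNO2) = 0.001311 mol; n(NO2-) = 0.001349 mol.
By Henderson-Hasselbalch, pH = pKa + log([A^-]/[HA]) = 3.35 + log(0.001349/0.001311) = 3.35 + (+0.01) = 3.36.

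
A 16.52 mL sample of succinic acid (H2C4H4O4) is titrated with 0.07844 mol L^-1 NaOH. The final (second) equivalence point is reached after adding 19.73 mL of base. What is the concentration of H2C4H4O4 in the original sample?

0.0468 M

n(NaOH) = 0.07844 x 0.01973 = 0.001548 mol.
At the final (second) equivalence point, 2 mol OH^- react per mol H2C4H4O4, so n(H2C4H4O4) = 0.001548 / 2 = 0.0007738 mol.
[H2C4H4O4] = 0.0007738 / 0.01652 L = 0.0468 M.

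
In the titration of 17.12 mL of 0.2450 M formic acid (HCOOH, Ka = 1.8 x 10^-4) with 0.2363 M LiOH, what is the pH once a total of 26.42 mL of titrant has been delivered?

12.67

n(acid) = 0.2450 x 0.01712 = 0.004194 mol; n(LiOH) added = 0.2363 x 0.02642 = 0.006243 mol.
Base is in excess by 0.006243 - 0.004194 = 0.002049 mol in a total volume of 0.04354 L.
[OH^-] = 0.002049/0.04354 = 0.04705 M, so pOH = 1.33 and pH = 14.00 - 1.33 = 12.67.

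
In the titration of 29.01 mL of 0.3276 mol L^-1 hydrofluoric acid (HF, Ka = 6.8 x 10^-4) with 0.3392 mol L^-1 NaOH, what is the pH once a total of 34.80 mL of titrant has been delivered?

12.56

n(acid) = 0.3276 x 0.02901 = 0.009504 mol; n(NaOH) added = 0.3392 x 0.03480 = 0.01180 mol.
Base is in excess by 0.01180 - 0.009504 = 0.002300 mol in a total volume of 0.06381 L.
[OH^-] = 0.002300/0.06381 = 0.03605 M, so pOH = 1.44 and pH = 14.00 - 1.44 = 12.56.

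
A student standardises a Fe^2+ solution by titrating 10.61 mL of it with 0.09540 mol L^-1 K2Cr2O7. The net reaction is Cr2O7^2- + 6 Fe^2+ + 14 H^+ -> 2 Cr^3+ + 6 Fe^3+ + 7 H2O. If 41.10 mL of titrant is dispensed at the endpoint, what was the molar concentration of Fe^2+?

n(K2Cr2O7) = 0.09540 x 0.04110 = 0.003921 mol.
From the balanced equation, 1 mol K2Cr2O7 reacts with 6 mol Fe^2+, so n(Fe^2+) = 0.003921 x 6/1 = 0.02353 mol.
[Fe^2+] = 0.02353 / 0.01061 L = 2.22 M.

2.22 M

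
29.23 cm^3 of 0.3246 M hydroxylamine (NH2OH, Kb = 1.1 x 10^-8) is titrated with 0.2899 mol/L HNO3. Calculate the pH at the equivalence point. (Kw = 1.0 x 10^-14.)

3.43

n(NH2OH) = 0.3246 x 0.02923 = 0.009488 mol; V(HNO3) at equivalence = 0.009488/0.2899 = 0.03273 L.
At equivalence the base is fully converted to NH3OH+; total volume = 0.06196 L, so [NH3OH+] = 0.009488/0.06196 = 0.1531 M.
Ka(NH3OH+) = Kw/Kb = 1.0e-14 / 1.1 x 10^-8 = 9.09e-7.
[H^+] = sqrt(Ka x [NH3OH+]) = sqrt(9.09e-7 x 0.1531) = 0.000373 M.
pH = -log(0.000373) = 3.43.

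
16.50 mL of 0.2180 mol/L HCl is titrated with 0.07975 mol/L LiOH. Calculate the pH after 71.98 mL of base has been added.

12.38

n(acid) = 0.2180 x 0.01650 = 0.003597 mol; n(LiOH) added = 0.07975 x 0.07198 = 0.005740 mol.
Base is in excess by 0.005740 - 0.003597 = 0.002143 mol in a total volume of 0.08848 L.
[OH^-] = 0.002143/0.08848 = 0.02422 M, so pOH = 1.62 and pH = 14.00 - 1.62 = 12.38.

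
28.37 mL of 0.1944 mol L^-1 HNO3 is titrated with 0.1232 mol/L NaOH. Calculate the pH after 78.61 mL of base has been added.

n(acid) = 0.1944 x 0.02837 = 0.005515 mol; n(NaOH) added = 0.1232 x 0.07861 = 0.009685 mol.
Base is in excess by 0.009685 - 0.005515 = 0.004170 mol in a total volume of 0.1070 L.
[OH^-] = 0.004170/0.1070 = 0.03898 M, so pOH = 1.41 and pH = 14.00 - 1.41 = 12.59.

12.59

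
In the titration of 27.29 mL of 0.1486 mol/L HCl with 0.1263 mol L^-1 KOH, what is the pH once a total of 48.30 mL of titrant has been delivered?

n(acid) = 0.1486 x 0.02729 = 0.004055 mol; n(KOH) added = 0.1263 x 0.04830 = 0.006100 mol.
Base is in excess by 0.006100 - 0.004055 = 0.002045 mol in a total volume of 0.07559 L.
[OH^-] = 0.002045/0.07559 = 0.02705 M, so pOH = 1.57 and pH = 14.00 - 1.57 = 12.43.

12.43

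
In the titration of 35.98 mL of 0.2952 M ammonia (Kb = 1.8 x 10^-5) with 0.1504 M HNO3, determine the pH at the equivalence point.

n(NH3) = 0.2952 x 0.03598 = 0.01062 mol; V(HNO3) at equivalence = 0.01062/0.1504 = 0.07062 L.
At equivalence the base is fully converted to NH4+; total volume = 0.1066 L, so [NH4+] = 0.01062/0.1066 = 0.09964 M.
Ka(NH4+) = Kw/Kb = 1.0e-14 / 1.8 x 10^-5 = 5.56e-10.
[H^+] = sqrt(Ka x [NH4+]) = sqrt(5.56e-10 x 0.09964) = 7.44e-6 M.
pH = -log(7.44e-6) = 5.13.

5.13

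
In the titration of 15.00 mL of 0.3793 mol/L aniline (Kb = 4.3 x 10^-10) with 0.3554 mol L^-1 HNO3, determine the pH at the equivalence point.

2.68

n(C6H5NH2) = 0.3793 x 0.01500 = 0.005690 mol; V(HNO3) at equivalence = 0.005690/0.3554 = 0.01601 L.
At equivalence the base is fully converted to C6H5NH3+; total volume = 0.03101 L, so [C6H5NH3+] = 0.005690/0.03101 = 0.1835 M.
Ka(C6H5NH3+) = Kw/Kb = 1.0e-14 / 4.3 x 10^-10 = 2.33e-5.
[H^+] = sqrt(Ka x [C6H5NH3+]) = sqrt(2.33e-5 x 0.1835) = 0.00207 M.
pH = -log(0.00207) = 2.68.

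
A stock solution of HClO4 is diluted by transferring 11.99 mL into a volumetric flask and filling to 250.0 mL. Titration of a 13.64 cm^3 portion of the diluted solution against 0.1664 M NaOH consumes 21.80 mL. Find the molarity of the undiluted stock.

5.55 M

n(NaOH) = 0.1664 x 0.02180 = 0.003628 mol.
n(HClO4) in the aliquot = 0.003628 mol.
[diluted HClO4] = 0.003628 / 0.01364 = 0.2659 M.
Dilution factor = 250.0/11.99 = 20.85, so [stock] = 0.2659 x 20.85 = 5.55 M.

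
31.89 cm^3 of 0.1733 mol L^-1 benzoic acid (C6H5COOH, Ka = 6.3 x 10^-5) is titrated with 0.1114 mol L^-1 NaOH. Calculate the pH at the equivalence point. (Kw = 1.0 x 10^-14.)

8.52

n(C6H5COOH) = 0.1733 x 0.03189 = 0.005527 mol; V(NaOH) at equivalence = 0.005527/0.1114 = 0.04961 L.
At equivalence all the acid is converted to C6H5COO-; total volume = 0.03189 + 0.04961 = 0.08150 L, so [C6H5COO-] = 0.005527/0.08150 = 0.06781 M.
Kb = Kw/Ka = 1.0e-14 / 6.3 x 10^-5 = 1.59e-10.
[OH^-] = sqrt(Kb x [C6H5COO-]) = sqrt(1.59e-10 x 0.06781) = 3.28e-6 M.
pOH = 5.48, so pH = 14.00 - 5.48 = 8.52.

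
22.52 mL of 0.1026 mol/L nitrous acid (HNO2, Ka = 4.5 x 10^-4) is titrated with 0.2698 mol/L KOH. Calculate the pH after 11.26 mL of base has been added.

n(acid) = 0.1026 x 0.02252 = 0.002311 mol; n(KOH) added = 0.2698 x 0.01126 = 0.003038 mol.
Base is in excess by 0.003038 - 0.002311 = 0.0007274 mol in a total volume of 0.03378 L.
[OH^-] = 0.0007274/0.03378 = 0.02153 M, so pOH = 1.67 and pH = 14.00 - 1.67 = 12.33.

12.33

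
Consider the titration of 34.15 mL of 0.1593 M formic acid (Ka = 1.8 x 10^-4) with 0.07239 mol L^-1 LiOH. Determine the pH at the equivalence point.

n(HCOOH) = 0.1593 x 0.03415 = 0.005440 mol; V(LiOH) at equivalence = 0.005440/0.07239 = 0.07515 L.
At equivalence all the acid is converted to HCOO-; total volume = 0.03415 + 0.07515 = 0.1093 L, so [HCOO-] = 0.005440/0.1093 = 0.04977 M.
Kb = Kw/Ka = 1.0e-14 / 1.8 x 10^-4 = 5.56e-11.
[OH^-] = sqrt(Kb x [HCOO-]) = sqrt(5.56e-11 x 0.04977) = 1.66e-6 M.
pOH = 5.78, so pH = 14.00 - 5.78 = 8.22.

8.22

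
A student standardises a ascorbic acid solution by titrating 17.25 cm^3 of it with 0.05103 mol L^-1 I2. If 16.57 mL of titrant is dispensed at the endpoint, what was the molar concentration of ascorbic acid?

0.0490 M

n(I2) = 0.05103 x 0.01657 = 0.0008456 mol.
From the balanced equation, 1 mol I2 reacts with 1 mol ascorbic acid, so n(ascorbic acid) = 0.0008456 x 1/1 = 0.0008456 mol.
[ascorbic acid] = 0.0008456 / 0.01725 L = 0.0490 M.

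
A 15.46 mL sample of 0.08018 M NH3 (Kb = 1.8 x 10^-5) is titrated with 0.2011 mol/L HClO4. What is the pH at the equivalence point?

5.25

n(NH3) = 0.08018 x 0.01546 = 0.001240 mol; V(HClO4) at equivalence = 0.001240/0.2011 = 0.006164 L.
At equivalence the base is fully converted to NH4+; total volume = 0.02162 L, so [NH4+] = 0.001240/0.02162 = 0.05732 M.
Ka(NH4+) = Kw/Kb = 1.0e-14 / 1.8 x 10^-5 = 5.56e-10.
[H^+] = sqrt(Ka x [NH4+]) = sqrt(5.56e-10 x 0.05732) = 5.64e-6 M.
pH = -log(5.64e-6) = 5.25.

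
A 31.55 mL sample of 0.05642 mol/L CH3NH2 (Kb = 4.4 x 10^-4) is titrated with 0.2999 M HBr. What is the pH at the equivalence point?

n(CH3NH2) = 0.05642 x 0.03155 = 0.001780 mol; V(HBr) at equivalence = 0.001780/0.2999 = 0.005935 L.
At equivalence the base is fully converted to CH3NH3+; total volume = 0.03749 L, so [CH3NH3+] = 0.001780/0.03749 = 0.04749 M.
Ka(CH3NH3+) = Kw/Kb = 1.0e-14 / 4.4 x 10^-4 = 2.27e-11.
[H^+] = sqrt(Ka x [CH3NH3+]) = sqrt(2.27e-11 x 0.04749) = 1.04e-6 M.
pH = -log(1.04e-6) = 5.98.

5.98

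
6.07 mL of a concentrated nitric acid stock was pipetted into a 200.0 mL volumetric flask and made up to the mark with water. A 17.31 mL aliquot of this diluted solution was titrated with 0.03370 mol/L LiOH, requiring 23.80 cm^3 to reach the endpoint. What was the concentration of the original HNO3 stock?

n(LiOH) = 0.03370 x 0.02380 = 0.0008021 mol.
n(HNO3) in the aliquot = 0.0008021 mol.
[diluted HNO3] = 0.0008021 / 0.01731 = 0.04634 M.
Dilution factor = 200.0/6.070 = 32.95, so [stock] = 0.04634 x 32.95 = 1.53 M.

1.53 M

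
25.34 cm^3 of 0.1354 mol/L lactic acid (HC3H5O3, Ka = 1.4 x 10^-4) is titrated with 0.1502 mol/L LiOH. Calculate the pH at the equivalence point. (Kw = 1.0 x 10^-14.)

n(HC3H5O3) = 0.1354 x 0.02534 = 0.003431 mol; V(LiOH) at equivalence = 0.003431/0.1502 = 0.02284 L.
At equivalence all the acid is converted to C3H5O3-; total volume = 0.02534 + 0.02284 = 0.04818 L, so [C3H5O3-] = 0.003431/0.04818 = 0.07121 M.
Kb = Kw/Ka = 1.0e-14 / 1.4 x 10^-4 = 7.14e-11.
[OH^-] = sqrt(Kb x [C3H5O3-]) = sqrt(7.14e-11 x 0.07121) = 2.26e-6 M.
pOH = 5.65, so pH = 14.00 - 5.65 = 8.35.

8.35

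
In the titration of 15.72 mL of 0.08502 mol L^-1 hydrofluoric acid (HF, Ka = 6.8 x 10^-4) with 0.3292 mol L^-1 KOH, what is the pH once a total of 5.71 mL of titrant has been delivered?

12.40

n(acid) = 0.08502 x 0.01572 = 0.001337 mol; n(KOH) added = 0.3292 x 0.005710 = 0.001880 mol.
Base is in excess by 0.001880 - 0.001337 = 0.0005432 mol in a total volume of 0.02143 L.
[OH^-] = 0.0005432/0.02143 = 0.02535 M, so pOH = 1.60 and pH = 14.00 - 1.60 = 12.40.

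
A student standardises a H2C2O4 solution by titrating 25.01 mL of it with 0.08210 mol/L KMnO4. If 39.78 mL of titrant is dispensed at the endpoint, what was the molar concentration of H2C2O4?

0.326 M

n(KMnO4) = 0.08210 x 0.03978 = 0.003266 mol.
From the balanced equation, 2 mol KMnO4 reacts with 5 mol H2C2O4, so n(H2C2O4) = 0.003266 x 5/2 = 0.008165 mol.
[H2C2O4] = 0.008165 / 0.02501 L = 0.326 M.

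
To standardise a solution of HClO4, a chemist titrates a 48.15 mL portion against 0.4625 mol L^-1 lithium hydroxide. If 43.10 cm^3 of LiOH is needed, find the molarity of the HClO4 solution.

n(LiOH) delivered = 0.4625 x 0.04310 = 0.01993 mol.
For a 1:1 reaction, n(HClO4) = 0.01993 mol.
[HClO4] = 0.01993 mol / 0.04815 L = 0.414 M.

0.414 M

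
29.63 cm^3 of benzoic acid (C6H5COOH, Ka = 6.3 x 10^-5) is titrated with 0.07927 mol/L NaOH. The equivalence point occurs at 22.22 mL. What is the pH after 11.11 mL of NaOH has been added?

4.20

11.11 mL is exactly half the equivalence volume (22.22/2), i.e. the half-equivalence point.
There, n(HA) = n(A^-), so pH = pKa = -log(6.3 x 10^-5) = 4.20.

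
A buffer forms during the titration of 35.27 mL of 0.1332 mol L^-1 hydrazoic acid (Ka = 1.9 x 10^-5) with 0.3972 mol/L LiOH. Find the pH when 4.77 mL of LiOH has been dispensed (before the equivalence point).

Initial n(HN3) = 0.1332 x 0.03527 = 0.004698 mol.
n(LiOH) added = 0.3972 x 0.004770 = 0.001895 mol, converting that many moles of HN3 to N3-.
Remaining n(HN3) = 0.002803 mol; n(N3-) = 0.001895 mol.
By Henderson-Hasselbalch, pH = pKa + log([A^-]/[HA]) = 4.72 + log(0.001895/0.002803) = 4.72 + (-0.17) = 4.55.

4.55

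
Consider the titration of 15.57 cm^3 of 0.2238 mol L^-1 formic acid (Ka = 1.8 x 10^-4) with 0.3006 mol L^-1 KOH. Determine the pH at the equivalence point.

n(HCOOH) = 0.2238 x 0.01557 = 0.003485 mol; V(KOH) at equivalence = 0.003485/0.3006 = 0.01159 L.
At equivalence all the acid is converted to HCOO-; total volume = 0.01557 + 0.01159 = 0.02716 L, so [HCOO-] = 0.003485/0.02716 = 0.1283 M.
Kb = Kw/Ka = 1.0e-14 / 1.8 x 10^-4 = 5.56e-11.
[OH^-] = sqrt(Kb x [HCOO-]) = sqrt(5.56e-11 x 0.1283) = 2.67e-6 M.
pOH = 5.57, so pH = 14.00 - 5.57 = 8.43.

8.43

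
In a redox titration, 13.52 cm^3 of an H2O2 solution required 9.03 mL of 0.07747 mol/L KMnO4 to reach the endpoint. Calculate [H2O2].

0.129 M

n(KMnO4) = 0.07747 x 0.009030 = 0.0006996 mol.
From the balanced equation, 2 mol KMnO4 reacts with 5 mol H2O2, so n(H2O2) = 0.0006996 x 5/2 = 0.001749 mol.
[H2O2] = 0.001749 / 0.01352 L = 0.129 M.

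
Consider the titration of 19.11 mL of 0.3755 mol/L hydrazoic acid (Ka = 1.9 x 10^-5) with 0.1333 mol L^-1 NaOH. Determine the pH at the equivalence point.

8.86

n(HN3) = 0.3755 x 0.01911 = 0.007176 mol; V(NaOH) at equivalence = 0.007176/0.1333 = 0.05383 L.
At equivalence all the acid is converted to N3-; total volume = 0.01911 + 0.05383 = 0.07294 L, so [N3-] = 0.007176/0.07294 = 0.09838 M.
Kb = Kw/Ka = 1.0e-14 / 1.9 x 10^-5 = 5.26e-10.
[OH^-] = sqrt(Kb x [N3-]) = sqrt(5.26e-10 x 0.09838) = 7.20e-6 M.
pOH = 5.14, so pH = 14.00 - 5.14 = 8.86.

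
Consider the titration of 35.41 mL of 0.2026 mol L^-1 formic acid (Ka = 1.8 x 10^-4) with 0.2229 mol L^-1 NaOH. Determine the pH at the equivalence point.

8.39

n(HCOOH) = 0.2026 x 0.03541 = 0.007174 mol; V(NaOH) at equivalence = 0.007174/0.2229 = 0.03219 L.
At equivalence all the acid is converted to HCOO-; total volume = 0.03541 + 0.03219 = 0.06760 L, so [HCOO-] = 0.007174/0.06760 = 0.1061 M.
Kb = Kw/Ka = 1.0e-14 / 1.8 x 10^-4 = 5.56e-11.
[OH^-] = sqrt(Kb x [HCOO-]) = sqrt(5.56e-11 x 0.1061) = 2.43e-6 M.
pOH = 5.61, so pH = 14.00 - 5.61 = 8.39.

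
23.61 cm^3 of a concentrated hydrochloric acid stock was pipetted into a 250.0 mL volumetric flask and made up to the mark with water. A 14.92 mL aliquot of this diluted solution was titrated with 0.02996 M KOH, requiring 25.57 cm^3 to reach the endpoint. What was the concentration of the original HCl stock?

n(KOH) = 0.02996 x 0.02557 = 0.0007661 mol.
n(HCl) in the aliquot = 0.0007661 mol.
[diluted HCl] = 0.0007661 / 0.01492 = 0.05135 M.
Dilution factor = 250.0/23.61 = 10.59, so [stock] = 0.05135 x 10.59 = 0.544 M.

0.544 M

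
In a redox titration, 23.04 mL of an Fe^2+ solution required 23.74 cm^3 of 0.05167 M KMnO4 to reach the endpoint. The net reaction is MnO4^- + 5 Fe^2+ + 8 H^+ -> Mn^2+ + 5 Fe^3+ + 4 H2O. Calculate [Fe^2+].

0.266 M

n(KMnO4) = 0.05167 x 0.02374 = 0.001227 mol.
From the balanced equation, 1 mol KMnO4 reacts with 5 mol Fe^2+, so n(Fe^2+) = 0.001227 x 5/1 = 0.006133 mol.
[Fe^2+] = 0.006133 / 0.02304 L = 0.266 M.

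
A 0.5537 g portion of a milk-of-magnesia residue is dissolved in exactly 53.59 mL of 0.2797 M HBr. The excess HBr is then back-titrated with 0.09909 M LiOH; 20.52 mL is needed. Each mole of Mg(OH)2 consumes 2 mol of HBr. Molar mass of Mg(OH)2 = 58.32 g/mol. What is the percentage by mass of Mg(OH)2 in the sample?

Total n(HBr) added = 0.2797 x 0.05359 = 0.01499 mol.
n(LiOH) used = 0.09909 x 0.02052 = 0.002033 mol, which equals the excess n(HBr).
So n(HBr) consumed by the sample = 0.01499 - 0.002033 = 0.01296 mol.
n(Mg(OH)2) = 0.01296 / 2 = 0.006478 mol.
mass Mg(OH)2 = 0.006478 x 58.32 = 0.3778 g, so %Mg(OH)2 = 0.3778/0.5537 x 100 = 68.2%.

68.2%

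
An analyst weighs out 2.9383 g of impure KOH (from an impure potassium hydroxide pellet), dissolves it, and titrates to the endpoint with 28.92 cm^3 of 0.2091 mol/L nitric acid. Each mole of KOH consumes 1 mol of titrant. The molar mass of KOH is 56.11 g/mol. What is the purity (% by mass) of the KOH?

11.5%

n(HNO3) = 0.2091 x 0.02892 = 0.006047 mol.
n(KOH) = 0.006047 / 1 = 0.006047 mol.
mass of KOH = 0.006047 x 56.11 = 0.3393 g.
% purity = 0.3393 / 2.9383 x 100 = 11.5%.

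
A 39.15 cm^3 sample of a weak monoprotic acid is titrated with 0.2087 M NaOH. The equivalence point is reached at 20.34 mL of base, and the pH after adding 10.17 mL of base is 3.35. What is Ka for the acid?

4.5 x 10^-4

10.17 mL is half of the equivalence volume, so this is the half-equivalence point where [HA] = [A^-].
At half-equivalence pH = pKa, so pKa = 3.35.
Ka = 10^(-3.35) = 4.5 x 10^-4.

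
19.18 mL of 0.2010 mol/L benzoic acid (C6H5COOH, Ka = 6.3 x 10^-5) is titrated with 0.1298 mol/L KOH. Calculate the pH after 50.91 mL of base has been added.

n(acid) = 0.2010 x 0.01918 = 0.003855 mol; n(KOH) added = 0.1298 x 0.05091 = 0.006608 mol.
Base is in excess by 0.006608 - 0.003855 = 0.002753 mol in a total volume of 0.07009 L.
[OH^-] = 0.002753/0.07009 = 0.03928 M, so pOH = 1.41 and pH = 14.00 - 1.41 = 12.59.

12.59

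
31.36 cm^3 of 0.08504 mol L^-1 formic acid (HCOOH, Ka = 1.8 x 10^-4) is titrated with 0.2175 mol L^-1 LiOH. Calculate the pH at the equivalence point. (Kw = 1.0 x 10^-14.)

8.27

n(HCOOH) = 0.08504 x 0.03136 = 0.002667 mol; V(LiOH) at equivalence = 0.002667/0.2175 = 0.01226 L.
At equivalence all the acid is converted to HCOO-; total volume = 0.03136 + 0.01226 = 0.04362 L, so [HCOO-] = 0.002667/0.04362 = 0.06114 M.
Kb = Kw/Ka = 1.0e-14 / 1.8 x 10^-4 = 5.56e-11.
[OH^-] = sqrt(Kb x [HCOO-]) = sqrt(5.56e-11 x 0.06114) = 1.84e-6 M.
pOH = 5.73, so pH = 14.00 - 5.73 = 8.27.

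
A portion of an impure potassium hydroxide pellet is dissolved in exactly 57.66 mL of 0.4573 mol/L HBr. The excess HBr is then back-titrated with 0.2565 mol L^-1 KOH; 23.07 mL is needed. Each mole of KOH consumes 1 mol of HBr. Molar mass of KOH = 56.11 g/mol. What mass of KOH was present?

Total n(HBr) added = 0.4573 x 0.05766 = 0.02637 mol.
n(KOH) used = 0.2565 x 0.02307 = 0.005917 mol, which equals the excess n(HBr).
So n(HBr) consumed by the sample = 0.02637 - 0.005917 = 0.02045 mol.
n(KOH) = 0.02045 / 1 = 0.02045 mol.
mass = 0.02045 mol x 56.11 g/mol = 1.15 g.

1.15 g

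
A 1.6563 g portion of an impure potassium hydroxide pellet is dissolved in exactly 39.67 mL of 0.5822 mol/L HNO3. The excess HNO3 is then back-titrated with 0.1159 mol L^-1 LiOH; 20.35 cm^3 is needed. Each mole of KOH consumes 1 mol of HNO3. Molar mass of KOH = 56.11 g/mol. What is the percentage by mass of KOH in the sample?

Total n(HNO3) added = 0.5822 x 0.03967 = 0.02310 mol.
n(LiOH) used = 0.1159 x 0.02035 = 0.002359 mol, which equals the excess n(HNO3).
So n(HNO3) consumed by the sample = 0.02310 - 0.002359 = 0.02074 mol.
n(KOH) = 0.02074 / 1 = 0.02074 mol.
mass KOH = 0.02074 x 56.11 = 1.164 g, so %KOH = 1.164/1.6563 x 100 = 70.3%.

70.3%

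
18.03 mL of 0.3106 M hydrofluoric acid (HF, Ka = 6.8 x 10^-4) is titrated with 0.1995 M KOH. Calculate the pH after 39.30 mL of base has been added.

n(acid) = 0.3106 x 0.01803 = 0.005600 mol; n(KOH) added = 0.1995 x 0.03930 = 0.007840 mol.
Base is in excess by 0.007840 - 0.005600 = 0.002240 mol in a total volume of 0.05733 L.
[OH^-] = 0.002240/0.05733 = 0.03908 M, so pOH = 1.41 and pH = 14.00 - 1.41 = 12.59.

12.59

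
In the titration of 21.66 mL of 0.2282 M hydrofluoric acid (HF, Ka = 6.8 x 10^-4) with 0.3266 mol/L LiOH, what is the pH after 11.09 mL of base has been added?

3.61

Initial n(HF) = 0.2282 x 0.02166 = 0.004943 mol.
n(LiOH) added = 0.3266 x 0.01109 = 0.003622 mol, converting that many moles of HF to F-.
Remaining n(HF) = 0.001321 mol; n(F-) = 0.003622 mol.
By Henderson-Hasselbalch, pH = pKa + log([A^-]/[HA]) = 3.17 + log(0.003622/0.001321) = 3.17 + (+0.44) = 3.61.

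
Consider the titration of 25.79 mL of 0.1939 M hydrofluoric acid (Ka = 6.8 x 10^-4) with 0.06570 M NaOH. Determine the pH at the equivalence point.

7.93

n(HF) = 0.1939 x 0.02579 = 0.005001 mol; V(NaOH) at equivalence = 0.005001/0.06570 = 0.07611 L.
At equivalence all the acid is converted to F-; total volume = 0.02579 + 0.07611 = 0.1019 L, so [F-] = 0.005001/0.1019 = 0.04907 M.
Kb = Kw/Ka = 1.0e-14 / 6.8 x 10^-4 = 1.47e-11.
[OH^-] = sqrt(Kb x [F-]) = sqrt(1.47e-11 x 0.04907) = 8.50e-7 M.
pOH = 6.07, so pH = 14.00 - 6.07 = 7.93.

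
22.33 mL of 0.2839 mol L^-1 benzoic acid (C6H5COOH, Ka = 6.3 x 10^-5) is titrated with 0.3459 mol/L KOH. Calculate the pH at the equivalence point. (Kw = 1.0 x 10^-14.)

8.70

n(C6H5COOH) = 0.2839 x 0.02233 = 0.006339 mol; V(KOH) at equivalence = 0.006339/0.3459 = 0.01833 L.
At equivalence all the acid is converted to C6H5COO-; total volume = 0.02233 + 0.01833 = 0.04066 L, so [C6H5COO-] = 0.006339/0.04066 = 0.1559 M.
Kb = Kw/Ka = 1.0e-14 / 6.3 x 10^-5 = 1.59e-10.
[OH^-] = sqrt(Kb x [C6H5COO-]) = sqrt(1.59e-10 x 0.1559) = 4.97e-6 M.
pOH = 5.30, so pH = 14.00 - 5.30 = 8.70.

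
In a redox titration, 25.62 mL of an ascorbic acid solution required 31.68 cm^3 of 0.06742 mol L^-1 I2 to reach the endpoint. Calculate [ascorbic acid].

0.0834 M

n(I2) = 0.06742 x 0.03168 = 0.002136 mol.
From the balanced equation, 1 mol I2 reacts with 1 mol ascorbic acid, so n(ascorbic acid) = 0.002136 x 1/1 = 0.002136 mol.
[ascorbic acid] = 0.002136 / 0.02562 L = 0.0834 M.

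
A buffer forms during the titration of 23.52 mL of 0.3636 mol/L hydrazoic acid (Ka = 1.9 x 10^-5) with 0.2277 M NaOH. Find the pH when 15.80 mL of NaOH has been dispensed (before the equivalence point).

Initial n(HN3) = 0.3636 x 0.02352 = 0.008552 mol.
n(NaOH) added = 0.2277 x 0.01580 = 0.003598 mol, converting that many moles of HN3 to N3-.
Remaining n(HN3) = 0.004954 mol; n(N3-) = 0.003598 mol.
By Henderson-Hasselbalch, pH = pKa + log([A^-]/[HA]) = 4.72 + log(0.003598/0.004954) = 4.72 + (-0.14) = 4.58.

4.58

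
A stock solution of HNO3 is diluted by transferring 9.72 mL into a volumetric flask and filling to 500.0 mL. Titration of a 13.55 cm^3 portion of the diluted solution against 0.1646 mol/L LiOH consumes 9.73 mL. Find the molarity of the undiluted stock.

n(LiOH) = 0.1646 x 0.009730 = 0.001602 mol.
n(HNO3) in the aliquot = 0.001602 mol.
[diluted HNO3] = 0.001602 / 0.01355 = 0.1182 M.
Dilution factor = 500.0/9.720 = 51.44, so [stock] = 0.1182 x 51.44 = 6.08 M.

6.08 M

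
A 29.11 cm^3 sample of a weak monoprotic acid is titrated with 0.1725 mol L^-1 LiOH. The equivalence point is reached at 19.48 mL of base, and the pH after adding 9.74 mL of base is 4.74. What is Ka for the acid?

9.74 mL is half of the equivalence volume, so this is the half-equivalence point where [HA] = [A^-].
At half-equivalence pH = pKa, so pKa = 4.74.
Ka = 10^(-4.74) = 1.8 x 10^-5.

1.8 x 10^-5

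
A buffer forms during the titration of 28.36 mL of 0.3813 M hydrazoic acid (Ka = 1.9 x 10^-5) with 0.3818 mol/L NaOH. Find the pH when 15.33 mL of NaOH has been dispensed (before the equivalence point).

Initial n(HN3) = 0.3813 x 0.02836 = 0.01081 mol.
n(NaOH) added = 0.3818 x 0.01533 = 0.005853 mol, converting that many moles of HN3 to N3-.
Remaining n(HN3) = 0.004961 mol; n(N3-) = 0.005853 mol.
By Henderson-Hasselbalch, pH = pKa + log([A^-]/[HA]) = 4.72 + log(0.005853/0.004961) = 4.72 + (+0.07) = 4.79.

4.79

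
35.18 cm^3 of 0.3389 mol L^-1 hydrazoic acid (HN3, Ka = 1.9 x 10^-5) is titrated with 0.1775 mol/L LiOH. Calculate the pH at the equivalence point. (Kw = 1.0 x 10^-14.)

n(HN3) = 0.3389 x 0.03518 = 0.01192 mol; V(LiOH) at equivalence = 0.01192/0.1775 = 0.06717 L.
At equivalence all the acid is converted to N3-; total volume = 0.03518 + 0.06717 = 0.1023 L, so [N3-] = 0.01192/0.1023 = 0.1165 M.
Kb = Kw/Ka = 1.0e-14 / 1.9 x 10^-5 = 5.26e-10.
[OH^-] = sqrt(Kb x [N3-]) = sqrt(5.26e-10 x 0.1165) = 7.83e-6 M.
pOH = 5.11, so pH = 14.00 - 5.11 = 8.89.

8.89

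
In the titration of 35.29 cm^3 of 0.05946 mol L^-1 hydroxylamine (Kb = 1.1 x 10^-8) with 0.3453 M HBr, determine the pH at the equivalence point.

n(NH2OH) = 0.05946 x 0.03529 = 0.002098 mol; V(HBr) at equivalence = 0.002098/0.3453 = 0.006077 L.
At equivalence the base is fully converted to NH3OH+; total volume = 0.04137 L, so [NH3OH+] = 0.002098/0.04137 = 0.05073 M.
Ka(NH3OH+) = Kw/Kb = 1.0e-14 / 1.1 x 10^-8 = 9.09e-7.
[H^+] = sqrt(Ka x [NH3OH+]) = sqrt(9.09e-7 x 0.05073) = 0.000215 M.
pH = -log(0.000215) = 3.67.

3.67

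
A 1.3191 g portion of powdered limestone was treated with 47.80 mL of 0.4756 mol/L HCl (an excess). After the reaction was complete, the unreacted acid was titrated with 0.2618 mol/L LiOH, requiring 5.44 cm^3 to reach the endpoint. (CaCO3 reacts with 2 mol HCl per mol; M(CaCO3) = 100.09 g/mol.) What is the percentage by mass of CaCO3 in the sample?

80.8%

Total n(HCl) added = 0.4756 x 0.04780 = 0.02273 mol.
n(LiOH) used = 0.2618 x 0.005440 = 0.001424 mol, which equals the excess n(HCl).
So n(HCl) consumed by the sample = 0.02273 - 0.001424 = 0.02131 mol.
n(CaCO3) = 0.02131 / 2 = 0.01065 mol.
mass CaCO3 = 0.01065 x 100.09 = 1.066 g, so %CaCO3 = 1.066/1.3191 x 100 = 80.8%.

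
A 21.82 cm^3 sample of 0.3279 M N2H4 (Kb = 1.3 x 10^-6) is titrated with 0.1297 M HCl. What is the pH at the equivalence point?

n(N2H4) = 0.3279 x 0.02182 = 0.007155 mol; V(HCl) at equivalence = 0.007155/0.1297 = 0.05516 L.
At equivalence the base is fully converted to N2H5+; total volume = 0.07698 L, so [N2H5+] = 0.007155/0.07698 = 0.09294 M.
Ka(N2H5+) = Kw/Kb = 1.0e-14 / 1.3 x 10^-6 = 7.69e-9.
[H^+] = sqrt(Ka x [N2H5+]) = sqrt(7.69e-9 x 0.09294) = 2.67e-5 M.
pH = -log(2.67e-5) = 4.57.

4.57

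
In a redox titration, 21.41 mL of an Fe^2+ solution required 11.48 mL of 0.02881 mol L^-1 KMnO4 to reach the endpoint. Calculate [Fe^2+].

0.0772 M

n(KMnO4) = 0.02881 x 0.01148 = 0.0003307 mol.
From the balanced equation, 1 mol KMnO4 reacts with 5 mol Fe^2+, so n(Fe^2+) = 0.0003307 x 5/1 = 0.001654 mol.
[Fe^2+] = 0.001654 / 0.02141 L = 0.0772 M.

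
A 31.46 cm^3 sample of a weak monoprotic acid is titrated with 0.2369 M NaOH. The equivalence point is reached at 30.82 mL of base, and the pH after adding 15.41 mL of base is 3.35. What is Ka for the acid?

4.5 x 10^-4

15.41 mL is half of the equivalence volume, so this is the half-equivalence point where [HA] = [A^-].
At half-equivalence pH = pKa, so pKa = 3.35.
Ka = 10^(-3.35) = 4.5 x 10^-4.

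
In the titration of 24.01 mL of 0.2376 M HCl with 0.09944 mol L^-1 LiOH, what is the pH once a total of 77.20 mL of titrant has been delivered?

12.29

n(acid) = 0.2376 x 0.02401 = 0.005705 mol; n(LiOH) added = 0.09944 x 0.07720 = 0.007677 mol.
Base is in excess by 0.007677 - 0.005705 = 0.001972 mol in a total volume of 0.1012 L.
[OH^-] = 0.001972/0.1012 = 0.01948 M, so pOH = 1.71 and pH = 14.00 - 1.71 = 12.29.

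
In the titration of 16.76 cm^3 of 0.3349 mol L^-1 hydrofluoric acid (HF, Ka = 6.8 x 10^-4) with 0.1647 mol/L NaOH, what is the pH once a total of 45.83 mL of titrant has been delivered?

n(acid) = 0.3349 x 0.01676 = 0.005613 mol; n(NaOH) added = 0.1647 x 0.04583 = 0.007548 mol.
Base is in excess by 0.007548 - 0.005613 = 0.001935 mol in a total volume of 0.06259 L.
[OH^-] = 0.001935/0.06259 = 0.03092 M, so pOH = 1.51 and pH = 14.00 - 1.51 = 12.49.

12.49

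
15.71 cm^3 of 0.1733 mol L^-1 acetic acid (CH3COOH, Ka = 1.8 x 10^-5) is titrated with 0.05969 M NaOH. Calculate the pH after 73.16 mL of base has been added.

12.27

n(acid) = 0.1733 x 0.01571 = 0.002723 mol; n(NaOH) added = 0.05969 x 0.07316 = 0.004367 mol.
Base is in excess by 0.004367 - 0.002723 = 0.001644 mol in a total volume of 0.08887 L.
[OH^-] = 0.001644/0.08887 = 0.01850 M, so pOH = 1.73 and pH = 14.00 - 1.73 = 12.27.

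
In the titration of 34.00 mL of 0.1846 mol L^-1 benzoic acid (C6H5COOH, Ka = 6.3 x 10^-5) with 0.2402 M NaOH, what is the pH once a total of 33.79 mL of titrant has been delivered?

n(acid) = 0.1846 x 0.03400 = 0.006276 mol; n(NaOH) added = 0.2402 x 0.03379 = 0.008116 mol.
Base is in excess by 0.008116 - 0.006276 = 0.001840 mol in a total volume of 0.06779 L.
[OH^-] = 0.001840/0.06779 = 0.02714 M, so pOH = 1.57 and pH = 14.00 - 1.57 = 12.43.

12.43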